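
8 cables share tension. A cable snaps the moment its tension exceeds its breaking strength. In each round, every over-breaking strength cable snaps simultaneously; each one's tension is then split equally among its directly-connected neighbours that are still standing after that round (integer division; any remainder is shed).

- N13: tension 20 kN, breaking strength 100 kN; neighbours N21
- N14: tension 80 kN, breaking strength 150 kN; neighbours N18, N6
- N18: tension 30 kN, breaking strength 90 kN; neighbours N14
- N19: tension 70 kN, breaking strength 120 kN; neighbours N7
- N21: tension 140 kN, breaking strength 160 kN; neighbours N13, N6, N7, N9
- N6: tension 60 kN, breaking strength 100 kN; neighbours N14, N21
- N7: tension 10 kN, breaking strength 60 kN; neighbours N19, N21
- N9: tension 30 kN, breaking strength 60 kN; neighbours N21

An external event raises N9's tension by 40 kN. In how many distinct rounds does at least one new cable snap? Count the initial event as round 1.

Round 1 — N9 at 70 > 60. N9 snaps.
  N9 sheds 70 kN to N21: 70 each.
    N21: 140+70 = 210 > 160
Round 2 — N21 snaps.
  N21 sheds 210 kN to N13, N6, N7: 70 each.
    N13: 20+70 = 90 ≤ 100
    N6: 60+70 = 130 > 100
    N7: 10+70 = 80 > 60
Round 3 — N6, N7 snap.
  N6 sheds 130 kN to N14: 130 each.
    N14: 80+130 = 210 > 150
  N7 sheds 80 kN to N19: 80 each.
    N19: 70+80 = 150 > 120
Round 4 — N14, N19 snap.
  N14 sheds 210 kN to N18: 210 each.
    N18: 30+210 = 240 > 90
  N19 sheds 150 kN: no online neighbours, lost.
Round 5 — N18 snaps.
  N18 sheds 240 kN: no online neighbours, lost.
No further breaks.

5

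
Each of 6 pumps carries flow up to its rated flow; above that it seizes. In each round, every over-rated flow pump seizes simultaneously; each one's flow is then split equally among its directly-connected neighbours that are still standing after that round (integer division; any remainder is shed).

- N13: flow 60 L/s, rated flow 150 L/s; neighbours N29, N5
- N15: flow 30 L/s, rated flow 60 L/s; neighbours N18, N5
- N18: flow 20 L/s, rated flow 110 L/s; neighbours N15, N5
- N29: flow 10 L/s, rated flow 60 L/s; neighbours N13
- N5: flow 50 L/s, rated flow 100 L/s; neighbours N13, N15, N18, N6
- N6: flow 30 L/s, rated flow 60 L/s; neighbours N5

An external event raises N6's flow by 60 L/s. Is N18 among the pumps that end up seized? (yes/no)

yes

Round 1 — N6 at 90 > 60. N6 seizes.
  N6 sheds 90 L/s to N5: 90 each.
    N5: 50+90 = 140 > 100
Round 2 — N5 seizes.
  N5 sheds 140 L/s to N13, N15, N18: 46 each (2 lost).
    N13: 60+46 = 106 ≤ 150
    N15: 30+46 = 76 > 60
    N18: 20+46 = 66 ≤ 110
Round 3 — N15 seizes.
  N15 sheds 76 L/s to N18: 76 each.
    N18: 66+76 = 142 > 110
Round 4 — N18 seizes.
  N18 sheds 142 L/s: no online neighbours, lost.
No further seizures.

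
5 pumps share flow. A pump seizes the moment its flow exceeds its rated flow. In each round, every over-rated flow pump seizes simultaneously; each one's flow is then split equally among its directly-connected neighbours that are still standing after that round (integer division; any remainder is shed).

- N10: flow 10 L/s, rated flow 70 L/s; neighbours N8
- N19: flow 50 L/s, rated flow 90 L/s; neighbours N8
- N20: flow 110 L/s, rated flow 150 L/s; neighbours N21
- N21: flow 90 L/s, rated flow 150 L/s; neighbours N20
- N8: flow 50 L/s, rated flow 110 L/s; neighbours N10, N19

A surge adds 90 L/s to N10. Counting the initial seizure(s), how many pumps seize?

3

Round 1 — N10 at 100 > 70. N10 seizes.
  N10 sheds 100 L/s to N8: 100 each.
    N8: 50+100 = 150 > 110
Round 2 — N8 seizes.
  N8 sheds 150 L/s to N19: 150 each.
    N19: 50+150 = 200 > 90
Round 3 — N19 seizes.
  N19 sheds 200 L/s: no online neighbours, lost.
No further seizures.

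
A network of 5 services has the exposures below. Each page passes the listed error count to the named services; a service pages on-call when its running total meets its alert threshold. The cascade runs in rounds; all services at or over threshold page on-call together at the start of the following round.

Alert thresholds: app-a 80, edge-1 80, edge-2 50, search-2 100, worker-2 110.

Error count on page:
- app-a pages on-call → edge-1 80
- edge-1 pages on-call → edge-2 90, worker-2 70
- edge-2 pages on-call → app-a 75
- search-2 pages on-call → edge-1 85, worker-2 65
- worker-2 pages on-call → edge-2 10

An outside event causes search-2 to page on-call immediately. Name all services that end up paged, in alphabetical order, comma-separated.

edge-1, edge-2, search-2, worker-2

Round 1 — search-2 pages on-call (initial).
  edge-1: +85 → 85 ≥ 80
  worker-2: +65 → 65 < 110
Round 2 — edge-1 pages on-call.
  edge-2: +90 → 90 ≥ 50
  worker-2: +70 → 135 ≥ 110
Round 3 — edge-2, worker-2 page on-call.
  app-a: +75 → 75 < 80
No further pages.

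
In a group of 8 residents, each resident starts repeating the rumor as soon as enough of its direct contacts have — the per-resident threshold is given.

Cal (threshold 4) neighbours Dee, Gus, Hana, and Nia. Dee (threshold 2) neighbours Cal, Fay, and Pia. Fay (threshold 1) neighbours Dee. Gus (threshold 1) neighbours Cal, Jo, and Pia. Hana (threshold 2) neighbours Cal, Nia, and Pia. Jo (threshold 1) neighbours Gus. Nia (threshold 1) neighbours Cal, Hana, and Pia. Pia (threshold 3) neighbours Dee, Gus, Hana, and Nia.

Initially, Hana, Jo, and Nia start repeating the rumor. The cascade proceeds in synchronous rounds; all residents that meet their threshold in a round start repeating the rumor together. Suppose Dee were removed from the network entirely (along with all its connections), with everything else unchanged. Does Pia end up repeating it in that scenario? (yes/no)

With Dee removed:
Round 1 — Hana, Jo, Nia start repeating the rumor (initial).
Round 2 — checking thresholds:
  Cal: 2 of 3 neighbours < 4, below threshold.
  Gus: 1 of 3 neighbours ≥ 1, starts repeating the rumor.
  Pia: 2 of 3 neighbours < 3, below threshold.
Round 3 — checking thresholds:
  Cal: 3 of 3 neighbours < 4, below threshold.
  Pia: 3 of 3 neighbours ≥ 3, starts repeating the rumor.
Round 4 — no new spreads; cascade stops.

yes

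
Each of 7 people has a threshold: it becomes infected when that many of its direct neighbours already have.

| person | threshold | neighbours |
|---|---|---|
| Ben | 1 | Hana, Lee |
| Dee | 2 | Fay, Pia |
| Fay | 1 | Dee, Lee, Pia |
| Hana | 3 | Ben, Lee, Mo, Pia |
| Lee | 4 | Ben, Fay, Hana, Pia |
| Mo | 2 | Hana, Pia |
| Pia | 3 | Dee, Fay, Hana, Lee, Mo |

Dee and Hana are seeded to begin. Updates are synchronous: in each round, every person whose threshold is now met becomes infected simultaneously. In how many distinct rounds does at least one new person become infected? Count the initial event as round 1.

4

Round 1 — Dee, Hana become infected (initial).
Round 2 — checking thresholds:
  Ben: 1 of 2 neighbours ≥ 1, becomes infected.
  Fay: 1 of 3 neighbours ≥ 1, becomes infected.
  Lee: 1 of 4 neighbours < 4, holds.
  Mo: 1 of 2 neighbours < 2, holds.
  Pia: 2 of 5 neighbours < 3, holds.
Round 3 — checking thresholds:
  Lee: 3 of 4 neighbours < 4, holds.
  Mo: 1 of 2 neighbours < 2, holds.
  Pia: 3 of 5 neighbours ≥ 3, becomes infected.
Round 4 — checking thresholds:
  Lee: 4 of 4 neighbours ≥ 4, becomes infected.
  Mo: 2 of 2 neighbours ≥ 2, becomes infected.
Round 5 — no new infections; cascade stops.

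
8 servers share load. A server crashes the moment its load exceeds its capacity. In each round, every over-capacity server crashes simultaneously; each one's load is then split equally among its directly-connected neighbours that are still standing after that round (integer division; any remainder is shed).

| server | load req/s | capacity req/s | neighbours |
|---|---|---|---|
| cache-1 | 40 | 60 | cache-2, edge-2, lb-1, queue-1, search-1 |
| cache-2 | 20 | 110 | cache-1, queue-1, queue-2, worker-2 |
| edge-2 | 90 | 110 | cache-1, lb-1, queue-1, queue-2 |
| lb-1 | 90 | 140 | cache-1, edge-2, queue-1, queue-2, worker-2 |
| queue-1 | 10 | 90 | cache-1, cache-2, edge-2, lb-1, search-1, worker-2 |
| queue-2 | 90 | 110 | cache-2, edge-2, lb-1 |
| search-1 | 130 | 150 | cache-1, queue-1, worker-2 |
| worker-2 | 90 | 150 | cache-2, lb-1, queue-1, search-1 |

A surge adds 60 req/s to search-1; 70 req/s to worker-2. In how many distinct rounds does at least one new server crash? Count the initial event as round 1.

3

Round 1 — search-1 at 190 > 150; worker-2 at 160 > 150. search-1, worker-2 crash.
  search-1 sheds 190 req/s to cache-1, queue-1: 95 each.
    cache-1: 40+95 = 135 > 60
    queue-1: 10+95 = 105 > 90
  worker-2 sheds 160 req/s to cache-2, lb-1, queue-1: 53 each (1 lost).
    cache-2: 20+53 = 73 ≤ 110
    lb-1: 90+53 = 143 > 140
    queue-1: 105+53 = 158 > 90
Round 2 — cache-1, lb-1, queue-1 crash.
  cache-1 sheds 135 req/s to cache-2, edge-2: 67 each (1 lost).
    cache-2: 73+67 = 140 > 110
    edge-2: 90+67 = 157 > 110
  lb-1 sheds 143 req/s to edge-2, queue-2: 71 each (1 lost).
    edge-2: 157+71 = 228 > 110
    queue-2: 90+71 = 161 > 110
  queue-1 sheds 158 req/s to cache-2, edge-2: 79 each.
    cache-2: 140+79 = 219 > 110
    edge-2: 228+79 = 307 > 110
Round 3 — cache-2, edge-2, queue-2 crash.
  cache-2 sheds 219 req/s: no online neighbours, lost.
  edge-2 sheds 307 req/s: no online neighbours, lost.
  queue-2 sheds 161 req/s: no online neighbours, lost.
No further crashes.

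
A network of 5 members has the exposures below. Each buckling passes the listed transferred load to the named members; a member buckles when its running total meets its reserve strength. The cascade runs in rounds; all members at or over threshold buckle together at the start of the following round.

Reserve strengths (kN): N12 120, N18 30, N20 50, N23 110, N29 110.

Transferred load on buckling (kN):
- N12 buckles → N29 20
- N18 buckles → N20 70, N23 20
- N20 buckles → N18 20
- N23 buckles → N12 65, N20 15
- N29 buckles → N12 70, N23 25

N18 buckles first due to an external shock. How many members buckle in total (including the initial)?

2

Round 1 — N18 buckles (initial).
  N20: +70 → 70 ≥ 50
  N23: +20 → 20 < 110
Round 2 — N20 buckles.
No further bucklings.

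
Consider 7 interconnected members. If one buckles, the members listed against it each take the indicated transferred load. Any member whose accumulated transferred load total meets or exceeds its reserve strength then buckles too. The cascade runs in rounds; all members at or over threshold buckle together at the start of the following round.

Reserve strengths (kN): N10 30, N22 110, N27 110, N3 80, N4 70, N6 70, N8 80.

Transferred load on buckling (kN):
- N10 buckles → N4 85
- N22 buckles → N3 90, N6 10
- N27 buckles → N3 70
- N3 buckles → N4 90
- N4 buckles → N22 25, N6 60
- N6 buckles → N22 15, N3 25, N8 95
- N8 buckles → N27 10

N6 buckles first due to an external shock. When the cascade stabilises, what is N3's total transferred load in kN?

25

Round 1 — N6 buckles (initial).
  N22: +15 → 15 < 110
  N3: +25 → 25 < 80
  N8: +95 → 95 ≥ 80
Round 2 — N8 buckles.
  N27: +10 → 10 < 110
No further bucklings.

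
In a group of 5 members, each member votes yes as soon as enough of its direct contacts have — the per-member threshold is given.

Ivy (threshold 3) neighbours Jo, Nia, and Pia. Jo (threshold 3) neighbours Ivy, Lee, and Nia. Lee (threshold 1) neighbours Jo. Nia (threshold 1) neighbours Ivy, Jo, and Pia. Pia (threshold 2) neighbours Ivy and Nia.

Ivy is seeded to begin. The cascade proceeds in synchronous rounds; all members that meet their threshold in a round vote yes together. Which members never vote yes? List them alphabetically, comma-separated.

Round 1 — Ivy votes yes (initial).
Round 2 — checking thresholds:
  Jo: 1 of 3 neighbours < 3, holds.
  Nia: 1 of 3 neighbours ≥ 1, votes yes.
  Pia: 1 of 2 neighbours < 2, holds.
Round 3 — checking thresholds:
  Jo: 2 of 3 neighbours < 3, holds.
  Pia: 2 of 2 neighbours ≥ 2, votes yes.
Round 4 — no new yes votes; cascade stops.

Jo, Lee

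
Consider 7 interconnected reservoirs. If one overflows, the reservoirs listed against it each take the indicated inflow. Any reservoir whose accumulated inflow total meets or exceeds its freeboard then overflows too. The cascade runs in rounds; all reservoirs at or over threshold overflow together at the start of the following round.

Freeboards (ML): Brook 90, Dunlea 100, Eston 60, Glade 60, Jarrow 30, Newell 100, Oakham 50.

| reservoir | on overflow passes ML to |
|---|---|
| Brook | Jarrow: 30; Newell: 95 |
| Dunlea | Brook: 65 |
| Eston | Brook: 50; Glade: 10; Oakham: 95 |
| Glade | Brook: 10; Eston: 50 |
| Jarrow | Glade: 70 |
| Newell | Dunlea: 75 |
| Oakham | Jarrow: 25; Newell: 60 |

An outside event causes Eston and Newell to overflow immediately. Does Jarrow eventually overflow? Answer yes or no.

no

Round 1 — Eston, Newell overflow (initial).
  Brook: +50 → 50 < 90
  Dunlea: +75 → 75 < 100
  Glade: +10 → 10 < 60
  Oakham: +95 → 95 ≥ 50
Round 2 — Oakham overflows.
  Jarrow: +25 → 25 < 30
No further overflows.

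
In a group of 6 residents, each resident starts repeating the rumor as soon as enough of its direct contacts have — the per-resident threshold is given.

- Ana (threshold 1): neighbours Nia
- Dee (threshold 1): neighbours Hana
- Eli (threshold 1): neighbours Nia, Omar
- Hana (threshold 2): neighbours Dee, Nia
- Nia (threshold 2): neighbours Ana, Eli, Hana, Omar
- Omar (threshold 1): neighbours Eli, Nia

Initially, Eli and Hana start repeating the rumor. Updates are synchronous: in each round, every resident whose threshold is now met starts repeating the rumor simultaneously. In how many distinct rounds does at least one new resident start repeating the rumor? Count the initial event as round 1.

3

Round 1 — Eli, Hana start repeating the rumor (initial).
Round 2 — checking thresholds:
  Dee: 1 of 1 neighbours ≥ 1, starts repeating the rumor.
  Nia: 2 of 4 neighbours ≥ 2, starts repeating the rumor.
  Omar: 1 of 2 neighbours ≥ 1, starts repeating the rumor.
Round 3 — checking thresholds:
  Ana: 1 of 1 neighbours ≥ 1, starts repeating the rumor.
Round 4 — no new spreads; cascade stops.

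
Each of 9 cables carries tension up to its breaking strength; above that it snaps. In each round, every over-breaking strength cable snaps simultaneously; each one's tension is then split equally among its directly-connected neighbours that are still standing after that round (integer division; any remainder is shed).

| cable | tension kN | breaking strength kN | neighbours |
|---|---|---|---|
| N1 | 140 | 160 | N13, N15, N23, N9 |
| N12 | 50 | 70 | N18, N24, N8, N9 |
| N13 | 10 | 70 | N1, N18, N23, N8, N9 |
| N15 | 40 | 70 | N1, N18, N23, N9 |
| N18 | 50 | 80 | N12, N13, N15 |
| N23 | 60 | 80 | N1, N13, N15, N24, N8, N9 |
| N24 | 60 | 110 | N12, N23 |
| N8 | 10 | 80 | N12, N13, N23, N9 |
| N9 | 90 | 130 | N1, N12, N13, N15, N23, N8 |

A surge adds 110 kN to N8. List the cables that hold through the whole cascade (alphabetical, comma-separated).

N24

Round 1 — N8 at 120 > 80. N8 snaps.
  N8 sheds 120 kN to N12, N13, N23, N9: 30 each.
    N12: 50+30 = 80 > 70
    N13: 10+30 = 40 ≤ 70
    N23: 60+30 = 90 > 80
    N9: 90+30 = 120 ≤ 130
Round 2 — N12, N23 snap.
  N12 sheds 80 kN to N18, N24, N9: 26 each (2 lost).
    N18: 50+26 = 76 ≤ 80
    N24: 60+26 = 86 ≤ 110
    N9: 120+26 = 146 > 130
  N23 sheds 90 kN to N1, N13, N15, N24, N9: 18 each.
    N1: 140+18 = 158 ≤ 160
    N13: 40+18 = 58 ≤ 70
    N15: 40+18 = 58 ≤ 70
    N24: 86+18 = 104 ≤ 110
    N9: 146+18 = 164 > 130
Round 3 — N9 snaps.
  N9 sheds 164 kN to N1, N13, N15: 54 each (2 lost).
    N1: 158+54 = 212 > 160
    N13: 58+54 = 112 > 70
    N15: 58+54 = 112 > 70
Round 4 — N1, N13, N15 snap.
  N1 sheds 212 kN: no online neighbours, lost.
  N13 sheds 112 kN to N18: 112 each.
    N18: 76+112 = 188 > 80
  N15 sheds 112 kN to N18: 112 each.
    N18: 188+112 = 300 > 80
Round 5 — N18 snaps.
  N18 sheds 300 kN: no online neighbours, lost.
No further breaks.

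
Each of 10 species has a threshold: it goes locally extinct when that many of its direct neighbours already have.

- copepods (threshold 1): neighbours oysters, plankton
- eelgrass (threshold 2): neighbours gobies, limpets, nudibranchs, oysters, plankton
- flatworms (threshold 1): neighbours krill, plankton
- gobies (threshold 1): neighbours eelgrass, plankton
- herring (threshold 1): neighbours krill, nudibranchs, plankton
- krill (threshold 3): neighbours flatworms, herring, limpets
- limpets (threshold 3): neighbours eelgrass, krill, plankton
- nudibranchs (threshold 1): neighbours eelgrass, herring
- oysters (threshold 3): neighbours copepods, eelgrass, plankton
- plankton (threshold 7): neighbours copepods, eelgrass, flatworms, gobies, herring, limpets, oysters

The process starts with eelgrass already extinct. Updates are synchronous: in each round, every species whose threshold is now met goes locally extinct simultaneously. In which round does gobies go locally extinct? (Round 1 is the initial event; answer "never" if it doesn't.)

2

Round 1 — eelgrass goes locally extinct (initial).
Round 2 — checking thresholds:
  gobies: 1 of 2 neighbours ≥ 1, goes locally extinct.
  limpets: 1 of 3 neighbours < 3, holds.
  nudibranchs: 1 of 2 neighbours ≥ 1, goes locally extinct.
  oysters: 1 of 3 neighbours < 3, holds.
  plankton: 1 of 7 neighbours < 7, holds.
Round 3 — checking thresholds:
  herring: 1 of 3 neighbours ≥ 1, goes locally extinct.
  limpets: 1 of 3 neighbours < 3, holds.
  oysters: 1 of 3 neighbours < 3, holds.
  plankton: 2 of 7 neighbours < 7, holds.
Round 4 — no new extinctions; cascade stops.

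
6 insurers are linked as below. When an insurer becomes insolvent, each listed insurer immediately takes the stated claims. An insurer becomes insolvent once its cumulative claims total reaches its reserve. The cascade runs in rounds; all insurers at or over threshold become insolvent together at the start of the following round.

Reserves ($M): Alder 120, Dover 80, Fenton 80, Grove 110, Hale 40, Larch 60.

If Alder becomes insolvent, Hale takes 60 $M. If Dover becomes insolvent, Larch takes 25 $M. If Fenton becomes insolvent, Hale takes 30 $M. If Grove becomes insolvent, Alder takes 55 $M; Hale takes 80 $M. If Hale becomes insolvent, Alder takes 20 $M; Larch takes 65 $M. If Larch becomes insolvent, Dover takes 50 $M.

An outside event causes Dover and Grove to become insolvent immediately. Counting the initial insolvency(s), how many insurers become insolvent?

Round 1 — Dover, Grove become insolvent (initial).
  Alder: +55 → 55 < 120
  Hale: +80 → 80 ≥ 40
  Larch: +25 → 25 < 60
Round 2 — Hale becomes insolvent.
  Alder: +20 → 75 < 120
  Larch: +65 → 90 ≥ 60
Round 3 — Larch becomes insolvent.
No further insolvencies.

4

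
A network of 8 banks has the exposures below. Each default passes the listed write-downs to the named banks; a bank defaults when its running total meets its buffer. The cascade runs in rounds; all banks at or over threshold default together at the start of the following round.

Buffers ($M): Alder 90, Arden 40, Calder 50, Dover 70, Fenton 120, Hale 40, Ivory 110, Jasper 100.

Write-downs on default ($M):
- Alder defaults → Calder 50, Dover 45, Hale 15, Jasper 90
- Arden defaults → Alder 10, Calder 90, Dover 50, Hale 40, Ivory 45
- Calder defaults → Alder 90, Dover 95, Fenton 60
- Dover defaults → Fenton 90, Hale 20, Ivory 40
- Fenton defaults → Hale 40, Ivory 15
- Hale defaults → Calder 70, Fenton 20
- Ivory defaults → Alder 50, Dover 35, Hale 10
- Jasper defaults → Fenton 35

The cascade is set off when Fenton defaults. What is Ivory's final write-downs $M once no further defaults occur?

Round 1 — Fenton defaults (initial).
  Hale: +40 → 40 ≥ 40
  Ivory: +15 → 15 < 110
Round 2 — Hale defaults.
  Calder: +70 → 70 ≥ 50
Round 3 — Calder defaults.
  Alder: +90 → 90 ≥ 90
  Dover: +95 → 95 ≥ 70
Round 4 — Alder, Dover default.
  Ivory: +40 → 55 < 110
  Jasper: +90 → 90 < 100
No further defaults.

55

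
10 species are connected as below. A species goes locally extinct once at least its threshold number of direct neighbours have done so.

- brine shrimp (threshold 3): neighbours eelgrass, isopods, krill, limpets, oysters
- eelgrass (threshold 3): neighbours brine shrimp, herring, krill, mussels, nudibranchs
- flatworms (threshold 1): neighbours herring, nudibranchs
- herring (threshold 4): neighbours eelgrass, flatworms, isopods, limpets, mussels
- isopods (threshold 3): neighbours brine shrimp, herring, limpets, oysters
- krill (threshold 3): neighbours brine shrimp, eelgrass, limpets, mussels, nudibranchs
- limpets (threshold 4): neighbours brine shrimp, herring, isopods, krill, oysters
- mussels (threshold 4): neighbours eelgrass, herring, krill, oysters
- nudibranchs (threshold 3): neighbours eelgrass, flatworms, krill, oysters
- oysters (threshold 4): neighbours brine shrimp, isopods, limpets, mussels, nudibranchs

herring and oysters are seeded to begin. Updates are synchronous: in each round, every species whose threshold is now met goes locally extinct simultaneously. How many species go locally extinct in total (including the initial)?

3

Round 1 — herring, oysters go locally extinct (initial).
Round 2 — checking thresholds:
  brine shrimp: 1 of 5 neighbours < 3, holds.
  eelgrass: 1 of 5 neighbours < 3, holds.
  flatworms: 1 of 2 neighbours ≥ 1, goes locally extinct.
  isopods: 2 of 4 neighbours < 3, holds.
  limpets: 2 of 5 neighbours < 4, holds.
  mussels: 2 of 4 neighbours < 4, holds.
  nudibranchs: 1 of 4 neighbours < 3, holds.
Round 3 — no new extinctions; cascade stops.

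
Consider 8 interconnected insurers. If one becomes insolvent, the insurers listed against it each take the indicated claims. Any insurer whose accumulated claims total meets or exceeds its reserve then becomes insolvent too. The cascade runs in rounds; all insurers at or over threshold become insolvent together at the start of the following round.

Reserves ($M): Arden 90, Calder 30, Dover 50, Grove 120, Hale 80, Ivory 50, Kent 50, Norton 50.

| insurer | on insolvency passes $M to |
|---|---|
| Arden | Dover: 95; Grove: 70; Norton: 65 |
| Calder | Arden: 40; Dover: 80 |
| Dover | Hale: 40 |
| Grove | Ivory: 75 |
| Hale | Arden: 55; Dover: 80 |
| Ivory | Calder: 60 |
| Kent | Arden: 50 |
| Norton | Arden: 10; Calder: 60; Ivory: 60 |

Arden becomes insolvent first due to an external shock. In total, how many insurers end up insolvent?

5

Round 1 — Arden becomes insolvent (initial).
  Dover: +95 → 95 ≥ 50
  Grove: +70 → 70 < 120
  Norton: +65 → 65 ≥ 50
Round 2 — Dover, Norton become insolvent.
  Calder: +60 → 60 ≥ 30
  Hale: +40 → 40 < 80
  Ivory: +60 → 60 ≥ 50
Round 3 — Calder, Ivory become insolvent.
No further insolvencies.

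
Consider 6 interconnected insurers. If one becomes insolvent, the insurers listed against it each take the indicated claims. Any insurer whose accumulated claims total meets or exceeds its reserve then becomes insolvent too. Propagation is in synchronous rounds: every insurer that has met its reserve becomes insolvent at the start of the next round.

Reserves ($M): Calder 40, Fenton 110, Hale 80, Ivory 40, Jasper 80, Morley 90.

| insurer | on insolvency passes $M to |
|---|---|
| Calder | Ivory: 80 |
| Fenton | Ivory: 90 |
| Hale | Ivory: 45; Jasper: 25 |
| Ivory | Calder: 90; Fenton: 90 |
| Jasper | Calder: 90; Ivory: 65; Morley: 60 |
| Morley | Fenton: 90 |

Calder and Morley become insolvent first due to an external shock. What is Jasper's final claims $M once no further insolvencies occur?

Round 1 — Calder, Morley become insolvent (initial).
  Fenton: +90 → 90 < 110
  Ivory: +80 → 80 ≥ 40
Round 2 — Ivory becomes insolvent.
  Fenton: +90 → 180 ≥ 110
Round 3 — Fenton becomes insolvent.
No further insolvencies.

0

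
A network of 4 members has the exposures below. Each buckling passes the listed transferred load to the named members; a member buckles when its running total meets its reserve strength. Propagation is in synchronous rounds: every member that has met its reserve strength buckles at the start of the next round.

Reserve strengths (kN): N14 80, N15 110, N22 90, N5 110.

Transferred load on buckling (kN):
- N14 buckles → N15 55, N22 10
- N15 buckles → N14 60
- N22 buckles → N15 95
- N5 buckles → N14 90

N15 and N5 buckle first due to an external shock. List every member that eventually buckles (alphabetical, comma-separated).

N14, N15, N5

Round 1 — N15, N5 buckle (initial).
  N14: +60+90 → 150 ≥ 80
Round 2 — N14 buckles.
  N22: +10 → 10 < 90
No further bucklings.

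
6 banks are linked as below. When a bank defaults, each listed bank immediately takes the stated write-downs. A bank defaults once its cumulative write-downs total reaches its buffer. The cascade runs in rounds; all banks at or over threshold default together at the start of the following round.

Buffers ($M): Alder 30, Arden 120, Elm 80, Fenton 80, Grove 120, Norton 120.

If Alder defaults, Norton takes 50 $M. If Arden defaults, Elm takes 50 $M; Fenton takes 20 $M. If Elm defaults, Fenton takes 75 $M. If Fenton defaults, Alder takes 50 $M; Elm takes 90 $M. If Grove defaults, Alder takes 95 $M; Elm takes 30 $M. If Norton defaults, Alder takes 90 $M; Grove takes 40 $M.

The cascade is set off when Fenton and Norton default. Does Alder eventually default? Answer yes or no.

Round 1 — Fenton, Norton default (initial).
  Alder: +50+90 → 140 ≥ 30
  Elm: +90 → 90 ≥ 80
  Grove: +40 → 40 < 120
Round 2 — Alder, Elm default.
No further defaults.

yes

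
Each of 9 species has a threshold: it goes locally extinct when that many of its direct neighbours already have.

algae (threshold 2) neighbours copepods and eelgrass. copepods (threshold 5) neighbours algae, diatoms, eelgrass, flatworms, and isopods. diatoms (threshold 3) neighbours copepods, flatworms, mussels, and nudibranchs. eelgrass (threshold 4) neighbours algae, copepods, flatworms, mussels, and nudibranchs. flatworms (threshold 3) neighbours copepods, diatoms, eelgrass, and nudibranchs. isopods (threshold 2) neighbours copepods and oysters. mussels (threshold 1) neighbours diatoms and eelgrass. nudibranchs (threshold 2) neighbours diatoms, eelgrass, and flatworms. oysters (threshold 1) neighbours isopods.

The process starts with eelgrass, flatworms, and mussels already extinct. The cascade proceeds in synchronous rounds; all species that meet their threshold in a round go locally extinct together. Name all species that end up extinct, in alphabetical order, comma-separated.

Round 1 — eelgrass, flatworms, mussels go locally extinct (initial).
Round 2 — checking thresholds:
  algae: 1 of 2 neighbours < 2, below threshold.
  copepods: 2 of 5 neighbours < 5, below threshold.
  diatoms: 2 of 4 neighbours < 3, below threshold.
  nudibranchs: 2 of 3 neighbours ≥ 2, goes locally extinct.
Round 3 — checking thresholds:
  algae: 1 of 2 neighbours < 2, below threshold.
  copepods: 2 of 5 neighbours < 5, below threshold.
  diatoms: 3 of 4 neighbours ≥ 3, goes locally extinct.
Round 4 — no new extinctions; cascade stops.

diatoms, eelgrass, flatworms, mussels, nudibranchs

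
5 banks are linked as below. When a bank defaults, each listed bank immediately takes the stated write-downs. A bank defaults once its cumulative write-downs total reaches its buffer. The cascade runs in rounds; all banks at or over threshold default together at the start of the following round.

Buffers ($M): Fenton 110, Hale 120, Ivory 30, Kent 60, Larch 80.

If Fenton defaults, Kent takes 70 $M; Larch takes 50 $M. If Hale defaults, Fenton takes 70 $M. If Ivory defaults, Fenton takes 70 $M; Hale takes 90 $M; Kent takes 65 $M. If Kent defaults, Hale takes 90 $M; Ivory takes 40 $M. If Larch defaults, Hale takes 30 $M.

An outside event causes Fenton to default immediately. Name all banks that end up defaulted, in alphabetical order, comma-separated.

Round 1 — Fenton defaults (initial).
  Kent: +70 → 70 ≥ 60
  Larch: +50 → 50 < 80
Round 2 — Kent defaults.
  Hale: +90 → 90 < 120
  Ivory: +40 → 40 ≥ 30
Round 3 — Ivory defaults.
  Hale: +90 → 180 ≥ 120
Round 4 — Hale defaults.
No further defaults.

Fenton, Hale, Ivory, Kent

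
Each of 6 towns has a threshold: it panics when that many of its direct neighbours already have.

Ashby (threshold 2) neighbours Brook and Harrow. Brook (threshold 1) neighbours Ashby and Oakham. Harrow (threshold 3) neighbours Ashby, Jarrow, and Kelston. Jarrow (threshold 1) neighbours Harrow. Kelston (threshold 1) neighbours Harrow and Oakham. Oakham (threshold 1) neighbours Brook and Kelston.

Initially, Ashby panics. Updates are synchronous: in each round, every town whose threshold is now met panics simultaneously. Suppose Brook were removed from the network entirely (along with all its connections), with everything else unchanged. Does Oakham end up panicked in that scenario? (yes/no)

With Brook removed:
Round 1 — Ashby panics (initial).
Round 2 — no new panics; cascade stops.

no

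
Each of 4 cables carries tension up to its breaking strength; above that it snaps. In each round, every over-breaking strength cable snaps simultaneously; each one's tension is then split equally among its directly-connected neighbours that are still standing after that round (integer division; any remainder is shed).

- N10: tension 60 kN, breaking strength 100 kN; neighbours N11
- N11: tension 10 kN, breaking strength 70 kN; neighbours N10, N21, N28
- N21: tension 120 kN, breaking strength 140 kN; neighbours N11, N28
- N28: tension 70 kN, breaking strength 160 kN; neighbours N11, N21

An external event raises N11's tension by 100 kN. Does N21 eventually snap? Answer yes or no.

yes

Round 1 — N11 at 110 > 70. N11 snaps.
  N11 sheds 110 kN to N10, N21, N28: 36 each (2 lost).
    N10: 60+36 = 96 ≤ 100
    N21: 120+36 = 156 > 140
    N28: 70+36 = 106 ≤ 160
Round 2 — N21 snaps.
  N21 sheds 156 kN to N28: 156 each.
    N28: 106+156 = 262 > 160
Round 3 — N28 snaps.
  N28 sheds 262 kN: no online neighbours, lost.
No further breaks.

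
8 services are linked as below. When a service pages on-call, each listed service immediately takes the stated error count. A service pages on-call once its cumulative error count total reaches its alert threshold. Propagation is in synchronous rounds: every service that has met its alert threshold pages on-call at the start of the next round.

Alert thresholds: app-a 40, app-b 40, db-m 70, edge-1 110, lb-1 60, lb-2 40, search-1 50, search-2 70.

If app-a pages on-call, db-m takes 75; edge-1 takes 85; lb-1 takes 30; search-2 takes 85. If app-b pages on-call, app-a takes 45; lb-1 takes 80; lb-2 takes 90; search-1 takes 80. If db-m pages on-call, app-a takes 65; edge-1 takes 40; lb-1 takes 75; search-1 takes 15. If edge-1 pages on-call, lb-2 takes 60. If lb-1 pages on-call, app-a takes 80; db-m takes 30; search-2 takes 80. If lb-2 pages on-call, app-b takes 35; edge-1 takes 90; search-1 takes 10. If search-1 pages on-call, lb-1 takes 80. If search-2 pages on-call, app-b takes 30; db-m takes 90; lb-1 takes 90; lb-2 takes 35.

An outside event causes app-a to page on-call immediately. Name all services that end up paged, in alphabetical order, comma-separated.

Round 1 — app-a pages on-call (initial).
  db-m: +75 → 75 ≥ 70
  edge-1: +85 → 85 < 110
  lb-1: +30 → 30 < 60
  search-2: +85 → 85 ≥ 70
Round 2 — db-m, search-2 page on-call.
  app-b: +30 → 30 < 40
  edge-1: +40 → 125 ≥ 110
  lb-1: +75+90 → 195 ≥ 60
  lb-2: +35 → 35 < 40
  search-1: +15 → 15 < 50
Round 3 — edge-1, lb-1 page on-call.
  lb-2: +60 → 95 ≥ 40
Round 4 — lb-2 pages on-call.
  app-b: +35 → 65 ≥ 40
  search-1: +10 → 25 < 50
Round 5 — app-b pages on-call.
  search-1: +80 → 105 ≥ 50
Round 6 — search-1 pages on-call.
No further pages.

app-a, app-b, db-m, edge-1, lb-1, lb-2, search-1, search-2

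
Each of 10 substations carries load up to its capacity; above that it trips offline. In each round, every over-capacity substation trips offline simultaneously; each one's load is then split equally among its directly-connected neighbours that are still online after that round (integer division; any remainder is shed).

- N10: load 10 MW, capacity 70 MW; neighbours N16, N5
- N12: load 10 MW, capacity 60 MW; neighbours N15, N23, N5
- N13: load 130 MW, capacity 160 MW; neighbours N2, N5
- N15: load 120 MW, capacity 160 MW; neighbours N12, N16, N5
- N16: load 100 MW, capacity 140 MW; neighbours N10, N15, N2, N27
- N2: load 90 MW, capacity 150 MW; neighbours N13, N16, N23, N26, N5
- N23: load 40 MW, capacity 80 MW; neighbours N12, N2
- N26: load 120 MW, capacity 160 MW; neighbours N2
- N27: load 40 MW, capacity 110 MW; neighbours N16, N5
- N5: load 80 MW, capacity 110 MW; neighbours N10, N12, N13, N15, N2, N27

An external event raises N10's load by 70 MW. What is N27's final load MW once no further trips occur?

Round 1 — N10 at 80 > 70. N10 trips offline.
  N10 sheds 80 MW to N16, N5: 40 each.
    N16: 100+40 = 140 ≤ 140
    N5: 80+40 = 120 > 110
Round 2 — N5 trips offline.
  N5 sheds 120 MW to N12, N13, N15, N2, N27: 24 each.
    N12: 10+24 = 34 ≤ 60
    N13: 130+24 = 154 ≤ 160
    N15: 120+24 = 144 ≤ 160
    N2: 90+24 = 114 ≤ 150
    N27: 40+24 = 64 ≤ 110
No further trips.

64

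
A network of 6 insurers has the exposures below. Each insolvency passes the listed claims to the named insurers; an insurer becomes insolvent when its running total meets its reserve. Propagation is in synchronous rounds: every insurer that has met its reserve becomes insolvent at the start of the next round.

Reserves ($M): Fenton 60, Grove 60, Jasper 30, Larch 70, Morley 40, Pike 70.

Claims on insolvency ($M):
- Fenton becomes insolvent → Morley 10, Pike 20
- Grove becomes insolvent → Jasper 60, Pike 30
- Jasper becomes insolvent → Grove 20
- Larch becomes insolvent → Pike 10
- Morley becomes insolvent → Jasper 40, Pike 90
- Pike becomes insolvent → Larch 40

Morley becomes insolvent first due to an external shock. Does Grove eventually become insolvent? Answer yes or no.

Round 1 — Morley becomes insolvent (initial).
  Jasper: +40 → 40 ≥ 30
  Pike: +90 → 90 ≥ 70
Round 2 — Jasper, Pike become insolvent.
  Grove: +20 → 20 < 60
  Larch: +40 → 40 < 70
No further insolvencies.

no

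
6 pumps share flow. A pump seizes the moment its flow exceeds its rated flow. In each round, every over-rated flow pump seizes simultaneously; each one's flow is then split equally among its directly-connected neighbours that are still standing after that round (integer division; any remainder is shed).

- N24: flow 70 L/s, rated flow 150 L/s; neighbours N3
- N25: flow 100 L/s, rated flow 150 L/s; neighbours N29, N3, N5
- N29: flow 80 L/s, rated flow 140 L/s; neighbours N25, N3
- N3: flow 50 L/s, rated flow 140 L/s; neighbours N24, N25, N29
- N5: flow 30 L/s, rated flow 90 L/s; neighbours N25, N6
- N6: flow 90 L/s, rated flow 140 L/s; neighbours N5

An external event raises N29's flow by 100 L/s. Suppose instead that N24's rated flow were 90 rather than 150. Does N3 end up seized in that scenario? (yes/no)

yes

With N24's rated flow at 90:
Round 1 — N29 at 180 > 140. N29 seizes.
  N29 sheds 180 L/s to N25, N3: 90 each.
    N25: 100+90 = 190 > 150
    N3: 50+90 = 140 ≤ 140
Round 2 — N25 seizes.
  N25 sheds 190 L/s to N3, N5: 95 each.
    N3: 140+95 = 235 > 140
    N5: 30+95 = 125 > 90
Round 3 — N3, N5 seize.
  N3 sheds 235 L/s to N24: 235 each.
    N24: 70+235 = 305 > 90
  N5 sheds 125 L/s to N6: 125 each.
    N6: 90+125 = 215 > 140
Round 4 — N24, N6 seize.
  N24 sheds 305 L/s: no online neighbours, lost.
  N6 sheds 215 L/s: no online neighbours, lost.
No further seizures.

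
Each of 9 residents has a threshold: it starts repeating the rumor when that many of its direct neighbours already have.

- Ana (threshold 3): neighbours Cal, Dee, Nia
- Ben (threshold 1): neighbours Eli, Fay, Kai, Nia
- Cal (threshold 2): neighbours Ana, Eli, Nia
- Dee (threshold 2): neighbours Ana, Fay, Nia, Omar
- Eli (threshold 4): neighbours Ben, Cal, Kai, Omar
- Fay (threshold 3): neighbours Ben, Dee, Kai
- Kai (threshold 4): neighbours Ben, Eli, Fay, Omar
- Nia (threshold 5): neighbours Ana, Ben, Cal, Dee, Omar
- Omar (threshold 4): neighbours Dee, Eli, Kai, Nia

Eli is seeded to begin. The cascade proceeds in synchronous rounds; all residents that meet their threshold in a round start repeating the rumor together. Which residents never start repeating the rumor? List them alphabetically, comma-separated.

Ana, Cal, Dee, Fay, Kai, Nia, Omar

Round 1 — Eli starts repeating the rumor (initial).
Round 2 — checking thresholds:
  Ben: 1 of 4 neighbours ≥ 1, starts repeating the rumor.
  Cal: 1 of 3 neighbours < 2, holds.
  Kai: 1 of 4 neighbours < 4, holds.
  Omar: 1 of 4 neighbours < 4, holds.
Round 3 — no new spreads; cascade stops.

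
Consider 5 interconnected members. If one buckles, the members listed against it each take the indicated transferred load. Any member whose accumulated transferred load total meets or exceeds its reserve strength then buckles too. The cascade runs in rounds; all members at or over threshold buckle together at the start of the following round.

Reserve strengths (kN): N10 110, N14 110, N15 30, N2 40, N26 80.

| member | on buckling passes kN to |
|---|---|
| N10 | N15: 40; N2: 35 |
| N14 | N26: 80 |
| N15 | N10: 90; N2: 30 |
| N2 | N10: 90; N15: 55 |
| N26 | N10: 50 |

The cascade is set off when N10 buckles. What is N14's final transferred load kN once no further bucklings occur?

Round 1 — N10 buckles (initial).
  N15: +40 → 40 ≥ 30
  N2: +35 → 35 < 40
Round 2 — N15 buckles.
  N2: +30 → 65 ≥ 40
Round 3 — N2 buckles.
No further bucklings.

0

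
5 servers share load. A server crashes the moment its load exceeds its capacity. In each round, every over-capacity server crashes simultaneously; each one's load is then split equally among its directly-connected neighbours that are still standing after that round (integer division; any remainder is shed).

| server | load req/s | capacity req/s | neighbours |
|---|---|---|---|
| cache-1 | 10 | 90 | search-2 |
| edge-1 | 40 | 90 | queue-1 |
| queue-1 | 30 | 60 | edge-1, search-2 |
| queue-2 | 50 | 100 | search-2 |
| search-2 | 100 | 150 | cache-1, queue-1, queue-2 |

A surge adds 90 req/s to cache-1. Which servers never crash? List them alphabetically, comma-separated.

none

Round 1 — cache-1 at 100 > 90. cache-1 crashes.
  cache-1 sheds 100 req/s to search-2: 100 each.
    search-2: 100+100 = 200 > 150
Round 2 — search-2 crashes.
  search-2 sheds 200 req/s to queue-1, queue-2: 100 each.
    queue-1: 30+100 = 130 > 60
    queue-2: 50+100 = 150 > 100
Round 3 — queue-1, queue-2 crash.
  queue-1 sheds 130 req/s to edge-1: 130 each.
    edge-1: 40+130 = 170 > 90
  queue-2 sheds 150 req/s: no online neighbours, lost.
Round 4 — edge-1 crashes.
  edge-1 sheds 170 req/s: no online neighbours, lost.
No further crashes.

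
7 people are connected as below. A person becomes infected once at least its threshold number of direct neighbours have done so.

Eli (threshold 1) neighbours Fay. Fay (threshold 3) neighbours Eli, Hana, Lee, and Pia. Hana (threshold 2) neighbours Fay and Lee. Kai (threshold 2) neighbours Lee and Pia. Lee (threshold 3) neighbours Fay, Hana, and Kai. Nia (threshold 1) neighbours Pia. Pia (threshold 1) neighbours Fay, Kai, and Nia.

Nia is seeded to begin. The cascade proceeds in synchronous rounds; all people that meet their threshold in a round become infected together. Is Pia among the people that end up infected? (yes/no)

Round 1 — Nia becomes infected (initial).
Round 2 — checking thresholds:
  Pia: 1 of 3 neighbours ≥ 1, becomes infected.
Round 3 — no new infections; cascade stops.

yes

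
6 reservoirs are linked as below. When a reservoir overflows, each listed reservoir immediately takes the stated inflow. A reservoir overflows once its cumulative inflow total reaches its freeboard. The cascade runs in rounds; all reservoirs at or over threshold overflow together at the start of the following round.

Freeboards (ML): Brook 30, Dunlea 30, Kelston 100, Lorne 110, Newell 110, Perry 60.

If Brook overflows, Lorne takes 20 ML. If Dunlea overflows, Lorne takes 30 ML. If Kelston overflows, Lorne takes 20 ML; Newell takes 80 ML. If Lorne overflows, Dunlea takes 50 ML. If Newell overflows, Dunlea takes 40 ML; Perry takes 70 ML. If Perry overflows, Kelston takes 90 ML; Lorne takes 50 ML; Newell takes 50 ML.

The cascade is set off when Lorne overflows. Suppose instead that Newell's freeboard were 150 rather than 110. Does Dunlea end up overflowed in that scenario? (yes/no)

With Newell's freeboard at 150:
Round 1 — Lorne overflows (initial).
  Dunlea: +50 → 50 ≥ 30
Round 2 — Dunlea overflows.
No further overflows.

yes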